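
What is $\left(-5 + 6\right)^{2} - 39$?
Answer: $-38$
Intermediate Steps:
$\left(-5 + 6\right)^{2} - 39 = 1^{2} - 39 = 1 - 39 = -38$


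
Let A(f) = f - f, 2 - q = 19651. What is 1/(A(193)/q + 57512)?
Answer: 1/57512 ≈ 1.7388e-5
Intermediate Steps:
q = -19649 (q = 2 - 1*19651 = 2 - 19651 = -19649)
A(f) = 0
1/(A(193)/q + 57512) = 1/(0/(-19649) + 57512) = 1/(0*(-1/19649) + 57512) = 1/(0 + 57512) = 1/57512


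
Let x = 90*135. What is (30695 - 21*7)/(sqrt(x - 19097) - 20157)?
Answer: -153939009/101577899 - 7637*I*sqrt(6947)/101577899 ≈ -1.5155 - 0.0062665*I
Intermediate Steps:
x = 12150
(30695 - 21*7)/(sqrt(x - 19097) - 20157) = (30695 - 21*7)/(sqrt(12150 - 19097) - 20157) = (30695 - 147)/(sqrt(-6947) - 20157) = 30548/(I*sqrt(6947) - 20157) = 30548/(-20157 + I*sqrt(6947))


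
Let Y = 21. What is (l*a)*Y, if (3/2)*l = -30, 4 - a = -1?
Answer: -2100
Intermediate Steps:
a = 5 (a = 4 - 1*(-1) = 4 + 1 = 5)
l = -20 (l = (2/3)*(-30) = -20)
(l*a)*Y = -20*5*21 = -100*21 = -2100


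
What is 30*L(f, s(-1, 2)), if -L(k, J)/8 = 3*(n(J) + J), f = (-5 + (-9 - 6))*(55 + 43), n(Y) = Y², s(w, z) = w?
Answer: 0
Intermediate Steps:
f = -1960 (f = (-5 - 15)*98 = -20*98 = -1960)
L(k, J) = -24*J - 24*J² (L(k, J) = -24*(J² + J) = -24*(J + J²) = -8*(3*J + 3*J²) = -24*J - 24*J²)
30*L(f, s(-1, 2)) = 30*(24*(-1)*(-1 - 1*(-1))) = 30*(24*(-1)*(-1 + 1)) = 30*(24*(-1)*0) = 30*0 = 0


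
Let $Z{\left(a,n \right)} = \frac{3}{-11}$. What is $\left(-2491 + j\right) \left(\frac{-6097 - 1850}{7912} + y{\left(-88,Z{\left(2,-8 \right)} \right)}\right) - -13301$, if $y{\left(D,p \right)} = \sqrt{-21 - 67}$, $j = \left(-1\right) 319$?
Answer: $\frac{63784291}{3956} - 5620 i \sqrt{22} \approx 16123.0 - 26360.0 i$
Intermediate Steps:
$Z{\left(a,n \right)} = - \frac{3}{11}$ ($Z{\left(a,n \right)} = 3 \left(- \frac{1}{11}\right) = - \frac{3}{11}$)
$j = -319$
$y{\left(D,p \right)} = 2 i \sqrt{22}$ ($y{\left(D,p \right)} = \sqrt{-88} = 2 i \sqrt{22}$)
$\left(-2491 + j\right) \left(\frac{-6097 - 1850}{7912} + y{\left(-88,Z{\left(2,-8 \right)} \right)}\right) - -13301 = \left(-2491 - 319\right) \left(\frac{-6097 - 1850}{7912} + 2 i \sqrt{22}\right) - -13301 = - 2810 \left(\left(-7947\right) \frac{1}{7912} + 2 i \sqrt{22}\right) + 13301 = - 2810 \left(- \frac{7947}{7912} + 2 i \sqrt{22}\right) + 13301 = \left(\frac{11165535}{3956} - 5620 i \sqrt{22}\right) + 13301 = \frac{63784291}{3956} - 5620 i \sqrt{22}$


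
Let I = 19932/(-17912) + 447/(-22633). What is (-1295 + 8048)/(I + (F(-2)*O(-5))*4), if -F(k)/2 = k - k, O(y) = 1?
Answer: -228140142074/38260635 ≈ -5962.8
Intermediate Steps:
F(k) = 0 (F(k) = -2*(k - k) = -2*0 = 0)
I = -114781905/101350574 (I = 19932*(-1/17912) + 447*(-1/22633) = -4983/4478 - 447/22633 = -114781905/101350574 ≈ -1.1325)
(-1295 + 8048)/(I + (F(-2)*O(-5))*4) = (-1295 + 8048)/(-114781905/101350574 + (0*1)*4) = 6753/(-114781905/101350574 + 0*4) = 6753/(-114781905/101350574 + 0) = 6753/(-114781905/101350574) = 6753*(-101350574/114781905) = -228140142074/38260635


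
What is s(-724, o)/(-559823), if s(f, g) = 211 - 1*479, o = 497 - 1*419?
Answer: 268/559823 ≈ 0.00047872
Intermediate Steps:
o = 78 (o = 497 - 419 = 78)
s(f, g) = -268 (s(f, g) = 211 - 479 = -268)
s(-724, o)/(-559823) = -268/(-559823) = -268*(-1/559823) = 268/559823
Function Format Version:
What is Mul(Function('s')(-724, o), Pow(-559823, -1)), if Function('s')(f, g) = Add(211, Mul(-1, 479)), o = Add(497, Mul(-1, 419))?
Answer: Rational(268, 559823) ≈ 0.00047872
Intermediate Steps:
o = 78 (o = Add(497, -419) = 78)
Function('s')(f, g) = -268 (Function('s')(f, g) = Add(211, -479) = -268)
Mul(Function('s')(-724, o), Pow(-559823, -1)) = Mul(-268, Pow(-559823, -1)) = Mul(-268, Rational(-1, 559823)) = Rational(268, 559823)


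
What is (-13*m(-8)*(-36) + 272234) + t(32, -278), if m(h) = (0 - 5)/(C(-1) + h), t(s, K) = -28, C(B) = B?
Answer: 272466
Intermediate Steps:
m(h) = -5/(-1 + h) (m(h) = (0 - 5)/(-1 + h) = -5/(-1 + h))
(-13*m(-8)*(-36) + 272234) + t(32, -278) = (-(-65)/(-1 - 8)*(-36) + 272234) - 28 = (-(-65)/(-9)*(-36) + 272234) - 28 = (-(-65)*(-1)/9*(-36) + 272234) - 28 = (-13*5/9*(-36) + 272234) - 28 = (-65/9*(-36) + 272234) - 28 = (260 + 272234) - 28 = 272494 - 28 = 272466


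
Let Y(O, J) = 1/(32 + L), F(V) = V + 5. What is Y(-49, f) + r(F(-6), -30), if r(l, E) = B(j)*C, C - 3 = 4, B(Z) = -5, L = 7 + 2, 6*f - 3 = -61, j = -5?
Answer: -1434/41 ≈ -34.976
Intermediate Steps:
f = -29/3 (f = ½ + (⅙)*(-61) = ½ - 61/6 = -29/3 ≈ -9.6667)
L = 9
F(V) = 5 + V
C = 7 (C = 3 + 4 = 7)
r(l, E) = -35 (r(l, E) = -5*7 = -35)
Y(O, J) = 1/41 (Y(O, J) = 1/(32 + 9) = 1/41)
Y(-49, f) + r(F(-6), -30) = 1/41 - 35 = -1434/41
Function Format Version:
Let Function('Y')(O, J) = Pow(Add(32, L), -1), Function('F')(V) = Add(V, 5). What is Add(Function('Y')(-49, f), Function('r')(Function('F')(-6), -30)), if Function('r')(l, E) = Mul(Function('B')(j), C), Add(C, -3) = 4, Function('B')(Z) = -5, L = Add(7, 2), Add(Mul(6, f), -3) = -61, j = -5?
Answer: Rational(-1434, 41) ≈ -34.976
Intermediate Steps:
f = Rational(-29, 3) (f = Add(Rational(1, 2), Mul(Rational(1, 6), -61)) = Add(Rational(1, 2), Rational(-61, 6)) = Rational(-29, 3) ≈ -9.6667)
L = 9
Function('F')(V) = Add(5, V)
C = 7 (C = Add(3, 4) = 7)
Function('r')(l, E) = -35 (Function('r')(l, E) = Mul(-5, 7) = -35)
Function('Y')(O, J) = Rational(1, 41) (Function('Y')(O, J) = Pow(Add(32, 9), -1) = Pow(41, -1) = Rational(1, 41))
Add(Function('Y')(-49, f), Function('r')(Function('F')(-6), -30)) = Add(Rational(1, 41), -35) = Rational(-1434, 41)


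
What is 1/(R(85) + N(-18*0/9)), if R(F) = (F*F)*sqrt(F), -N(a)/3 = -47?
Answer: -141/4437033244 + 7225*sqrt(85)/4437033244 ≈ 1.4981e-5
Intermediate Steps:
N(a) = 141 (N(a) = -3*(-47) = 141)
R(F) = F**(5/2) (R(F) = F**2*sqrt(F) = F**(5/2))
1/(R(85) + N(-18*0/9)) = 1/(85**(5/2) + 141) = 1/(7225*sqrt(85) + 141) = 1/(141 + 7225*sqrt(85))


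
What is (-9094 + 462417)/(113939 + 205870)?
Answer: 453323/319809 ≈ 1.4175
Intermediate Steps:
(-9094 + 462417)/(113939 + 205870) = 453323/319809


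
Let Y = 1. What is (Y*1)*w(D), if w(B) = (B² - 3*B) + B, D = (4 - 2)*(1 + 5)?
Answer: 120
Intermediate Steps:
D = 12 (D = 2*6 = 12)
w(B) = B² - 2*B
(Y*1)*w(D) = (1*1)*(12*(-2 + 12)) = 1*(12*10) = 1*120 = 120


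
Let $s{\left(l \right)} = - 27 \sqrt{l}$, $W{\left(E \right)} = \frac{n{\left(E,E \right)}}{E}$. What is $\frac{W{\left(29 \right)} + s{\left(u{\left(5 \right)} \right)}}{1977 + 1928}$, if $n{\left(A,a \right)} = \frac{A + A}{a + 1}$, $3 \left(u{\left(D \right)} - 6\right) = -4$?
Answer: $\frac{1}{58575} - \frac{9 \sqrt{42}}{3905} \approx -0.014919$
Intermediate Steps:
$u{\left(D \right)} = \frac{14}{3}$ ($u{\left(D \right)} = 6 + \frac{1}{3} \left(-4\right) = 6 - \frac{4}{3} = \frac{14}{3}$)
$n{\left(A,a \right)} = \frac{2 A}{1 + a}$
$W{\left(E \right)} = \frac{2}{1 + E}$ ($W{\left(E \right)} = \frac{2 E \frac{1}{1 + E}}{E} = \frac{2}{1 + E}$)
$\frac{W{\left(29 \right)} + s{\left(u{\left(5 \right)} \right)}}{1977 + 1928} = \frac{\frac{2}{1 + 29} - 27 \sqrt{\frac{14}{3}}}{1977 + 1928} = \frac{\frac{2}{30} - 27 \frac{\sqrt{42}}{3}}{3905} = \left(2 \cdot \frac{1}{30} - 9 \sqrt{42}\right) \frac{1}{3905} = \left(\frac{1}{15} - 9 \sqrt{42}\right) \frac{1}{3905} = \frac{1}{58575} - \frac{9 \sqrt{42}}{3905}$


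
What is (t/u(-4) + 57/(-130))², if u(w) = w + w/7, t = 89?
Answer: 1714539649/4326400 ≈ 396.30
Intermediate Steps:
u(w) = 8*w/7 (u(w) = w + w*(⅐) = w + w/7 = 8*w/7)
(t/u(-4) + 57/(-130))² = (89/(((8/7)*(-4))) + 57/(-130))² = (89/(-32/7) + 57*(-1/130))² = (89*(-7/32) - 57/130)² = (-623/32 - 57/130)² = (-41407/2080)² = 1714539649/4326400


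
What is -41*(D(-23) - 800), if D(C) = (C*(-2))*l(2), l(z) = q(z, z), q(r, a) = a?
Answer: 29028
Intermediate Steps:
l(z) = z
D(C) = -4*C (D(C) = (C*(-2))*2 = -2*C*2 = -4*C)
-41*(D(-23) - 800) = -41*(-4*(-23) - 800) = -41*(92 - 800) = -41*(-708) = 29028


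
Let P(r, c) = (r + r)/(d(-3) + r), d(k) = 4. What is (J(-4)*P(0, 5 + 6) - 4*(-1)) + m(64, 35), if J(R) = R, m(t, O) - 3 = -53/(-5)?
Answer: 88/5 ≈ 17.600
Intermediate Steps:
m(t, O) = 68/5 (m(t, O) = 3 - 53/(-5) = 3 - 53*(-⅕) = 3 + 53/5 = 68/5)
P(r, c) = 2*r/(4 + r) (P(r, c) = (r + r)/(4 + r) = (2*r)/(4 + r) = 2*r/(4 + r))
(J(-4)*P(0, 5 + 6) - 4*(-1)) + m(64, 35) = (-8*0/(4 + 0) - 4*(-1)) + 68/5 = (-8*0/4 + 4) + 68/5 = (-4*0 + 4) + 68/5 = (0 + 4) + 68/5 = 4 + 68/5 = 88/5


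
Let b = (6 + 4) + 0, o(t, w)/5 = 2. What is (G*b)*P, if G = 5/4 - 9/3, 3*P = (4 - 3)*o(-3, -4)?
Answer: -175/3 ≈ -58.333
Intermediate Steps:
o(t, w) = 10 (o(t, w) = 5*2 = 10)
P = 10/3 (P = ((4 - 3)*10)/3 = (1*10)/3 = (1/3)*10 = 10/3 ≈ 3.3333)
G = -7/4 (G = 5*(1/4) - 9*1/3 = 5/4 - 3 = -7/4 ≈ -1.7500)
b = 10 (b = 10 + 0 = 10)
(G*b)*P = -7/4*10*(10/3) = -35/2*10/3 = -175/3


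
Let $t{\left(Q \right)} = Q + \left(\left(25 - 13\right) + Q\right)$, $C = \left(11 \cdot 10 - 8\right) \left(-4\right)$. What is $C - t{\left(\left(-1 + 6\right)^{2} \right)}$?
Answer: $-470$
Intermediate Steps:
$C = -408$ ($C = \left(110 - 8\right) \left(-4\right) = 102 \left(-4\right) = -408$)
$t{\left(Q \right)} = 12 + 2 Q$ ($t{\left(Q \right)} = Q + \left(12 + Q\right) = 12 + 2 Q$)
$C - t{\left(\left(-1 + 6\right)^{2} \right)} = -408 - \left(12 + 2 \left(-1 + 6\right)^{2}\right) = -408 - \left(12 + 2 \cdot 5^{2}\right) = -408 - \left(12 + 2 \cdot 25\right) = -408 - \left(12 + 50\right) = -408 - 62 = -470$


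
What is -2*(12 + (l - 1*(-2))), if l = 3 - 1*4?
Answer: -26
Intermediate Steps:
l = -1 (l = 3 - 4 = -1)
-2*(12 + (l - 1*(-2))) = -2*(12 + (-1 - 1*(-2))) = -2*(12 + (-1 + 2)) = -2*(12 + 1) = -2*13 = -26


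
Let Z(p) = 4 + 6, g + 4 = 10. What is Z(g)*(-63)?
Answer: -630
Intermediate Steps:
g = 6 (g = -4 + 10 = 6)
Z(p) = 10
Z(g)*(-63) = 10*(-63) = -630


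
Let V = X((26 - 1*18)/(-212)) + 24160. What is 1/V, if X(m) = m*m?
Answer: 2809/67865444 ≈ 4.1391e-5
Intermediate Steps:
X(m) = m²
V = 67865444/2809 (V = ((26 - 1*18)/(-212))² + 24160 = ((26 - 18)*(-1/212))² + 24160 = (8*(-1/212))² + 24160 = (-2/53)² + 24160 = 4/2809 + 24160 = 67865444/2809 ≈ 24160.)
1/V = 1/(67865444/2809) = 2809/67865444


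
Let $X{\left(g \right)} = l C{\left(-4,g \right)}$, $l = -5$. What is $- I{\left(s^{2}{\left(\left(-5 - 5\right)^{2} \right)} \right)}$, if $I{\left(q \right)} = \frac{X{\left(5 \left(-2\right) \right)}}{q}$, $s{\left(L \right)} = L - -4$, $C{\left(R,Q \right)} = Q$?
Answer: $- \frac{25}{5408} \approx -0.0046228$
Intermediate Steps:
$X{\left(g \right)} = - 5 g$
$s{\left(L \right)} = 4 + L$ ($s{\left(L \right)} = L + 4 = 4 + L$)
$I{\left(q \right)} = \frac{50}{q}$ ($I{\left(q \right)} = \frac{\left(-5\right) 5 \left(-2\right)}{q} = \frac{\left(-5\right) \left(-10\right)}{q} = \frac{50}{q}$)
$- I{\left(s^{2}{\left(\left(-5 - 5\right)^{2} \right)} \right)} = - \frac{50}{\left(4 + \left(-5 - 5\right)^{2}\right)^{2}} = - \frac{50}{\left(4 + \left(-10\right)^{2}\right)^{2}} = - \frac{50}{\left(4 + 100\right)^{2}} = - \frac{50}{104^{2}} = - \frac{50}{10816} = \left(-1\right) \frac{25}{5408} = - \frac{25}{5408}$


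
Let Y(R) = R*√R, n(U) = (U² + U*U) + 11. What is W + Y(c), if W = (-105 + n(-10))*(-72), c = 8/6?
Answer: -7632 + 8*√3/9 ≈ -7630.5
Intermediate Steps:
n(U) = 11 + 2*U² (n(U) = (U² + U²) + 11 = 2*U² + 11 = 11 + 2*U²)
c = 4/3 (c = (⅙)*8 = 4/3 ≈ 1.3333)
Y(R) = R^(3/2)
W = -7632 (W = (-105 + (11 + 2*(-10)²))*(-72) = (-105 + (11 + 2*100))*(-72) = (-105 + (11 + 200))*(-72) = (-105 + 211)*(-72) = 106*(-72) = -7632)
W + Y(c) = -7632 + (4/3)^(3/2) = -7632 + 8*√3/9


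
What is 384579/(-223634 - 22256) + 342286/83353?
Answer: 52108891153/20495669170 ≈ 2.5424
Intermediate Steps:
384579/(-223634 - 22256) + 342286/83353 = 384579/(-245890) + 342286*(1/83353) = 384579*(-1/245890) + 342286/83353 = -384579/245890 + 342286/83353 = 52108891153/20495669170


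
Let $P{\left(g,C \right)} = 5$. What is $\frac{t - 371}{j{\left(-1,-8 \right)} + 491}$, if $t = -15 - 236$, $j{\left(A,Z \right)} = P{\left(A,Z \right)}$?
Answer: $- \frac{311}{248} \approx -1.254$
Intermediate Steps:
$j{\left(A,Z \right)} = 5$
$t = -251$ ($t = -15 - 236 = -251$)
$\frac{t - 371}{j{\left(-1,-8 \right)} + 491} = \frac{-251 - 371}{5 + 491} = - \frac{622}{496} = \left(-622\right) \frac{1}{496} = - \frac{311}{248}$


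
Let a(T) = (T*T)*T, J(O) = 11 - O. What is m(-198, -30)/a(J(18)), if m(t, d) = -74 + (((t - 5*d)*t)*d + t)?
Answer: 285392/343 ≈ 832.05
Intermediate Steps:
a(T) = T³ (a(T) = T²*T = T³)
m(t, d) = -74 + t + d*t*(t - 5*d) (m(t, d) = -74 + ((t*(t - 5*d))*d + t) = -74 + (d*t*(t - 5*d) + t) = -74 + (t + d*t*(t - 5*d)) = -74 + t + d*t*(t - 5*d))
m(-198, -30)/a(J(18)) = (-74 - 198 - 30*(-198)² - 5*(-198)*(-30)²)/((11 - 1*18)³) = (-74 - 198 - 30*39204 - 5*(-198)*900)/((11 - 18)³) = (-74 - 198 - 1176120 + 891000)/((-7)³) = -285392/(-343) = -285392*(-1/343) = 285392/343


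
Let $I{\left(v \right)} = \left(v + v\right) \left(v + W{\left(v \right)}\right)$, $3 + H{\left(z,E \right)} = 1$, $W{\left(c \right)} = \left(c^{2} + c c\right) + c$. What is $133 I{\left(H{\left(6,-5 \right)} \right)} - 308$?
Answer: $-2436$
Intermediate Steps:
$W{\left(c \right)} = c + 2 c^{2}$ ($W{\left(c \right)} = \left(c^{2} + c^{2}\right) + c = 2 c^{2} + c = c + 2 c^{2}$)
$H{\left(z,E \right)} = -2$ ($H{\left(z,E \right)} = -3 + 1 = -2$)
$I{\left(v \right)} = 2 v \left(v + v \left(1 + 2 v\right)\right)$ ($I{\left(v \right)} = \left(v + v\right) \left(v + v \left(1 + 2 v\right)\right) = 2 v \left(v + v \left(1 + 2 v\right)\right)$)
$133 I{\left(H{\left(6,-5 \right)} \right)} - 308 = 133 \cdot 4 \left(-2\right)^{2} \left(1 - 2\right) - 308 = 133 \cdot 4 \cdot 4 \left(-1\right) - 308 = 133 \left(-16\right) - 308 = -2128 - 308 = -2436$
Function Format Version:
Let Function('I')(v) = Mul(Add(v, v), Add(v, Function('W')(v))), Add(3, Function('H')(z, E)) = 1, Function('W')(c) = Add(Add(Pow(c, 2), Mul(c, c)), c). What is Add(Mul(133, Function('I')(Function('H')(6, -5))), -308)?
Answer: -2436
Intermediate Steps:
Function('W')(c) = Add(c, Mul(2, Pow(c, 2))) (Function('W')(c) = Add(Add(Pow(c, 2), Pow(c, 2)), c) = Add(Mul(2, Pow(c, 2)), c) = Add(c, Mul(2, Pow(c, 2))))
Function('H')(z, E) = -2 (Function('H')(z, E) = Add(-3, 1) = -2)
Function('I')(v) = Mul(2, v, Add(v, Mul(v, Add(1, Mul(2, v))))) (Function('I')(v) = Mul(Add(v, v), Add(v, Mul(v, Add(1, Mul(2, v))))) = Mul(Mul(2, v), Add(v, Mul(v, Add(1, Mul(2, v))))) = Mul(2, v, Add(v, Mul(v, Add(1, Mul(2, v))))))
Add(Mul(133, Function('I')(Function('H')(6, -5))), -308) = Add(Mul(133, Mul(4, Pow(-2, 2), Add(1, -2))), -308) = Add(Mul(133, Mul(4, 4, -1)), -308) = Add(Mul(133, -16), -308) = Add(-2128, -308) = -2436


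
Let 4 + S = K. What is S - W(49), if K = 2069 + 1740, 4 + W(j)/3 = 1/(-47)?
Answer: 179402/47 ≈ 3817.1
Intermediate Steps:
W(j) = -567/47 (W(j) = -12 + 3/(-47) = -12 + 3*(-1/47) = -12 - 3/47 = -567/47)
K = 3809
S = 3805 (S = -4 + 3809 = 3805)
S - W(49) = 3805 - 1*(-567/47) = 3805 + 567/47 = 179402/47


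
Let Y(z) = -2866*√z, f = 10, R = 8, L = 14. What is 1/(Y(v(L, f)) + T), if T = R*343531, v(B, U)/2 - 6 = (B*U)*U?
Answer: 343531/941221178154 + 1433*√703/1882442356308 ≈ 3.8517e-7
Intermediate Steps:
v(B, U) = 12 + 2*B*U² (v(B, U) = 12 + 2*((B*U)*U) = 12 + 2*(B*U²) = 12 + 2*B*U²)
T = 2748248 (T = 8*343531 = 2748248)
1/(Y(v(L, f)) + T) = 1/(-2866*√(12 + 2*14*10²) + 2748248) = 1/(-2866*√(12 + 2*14*100) + 2748248) = 1/(-2866*√(12 + 2800) + 2748248) = 1/(-5732*√703 + 2748248) = 1/(2748248 - 5732*√703)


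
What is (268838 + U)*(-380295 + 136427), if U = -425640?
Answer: 38238990136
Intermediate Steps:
(268838 + U)*(-380295 + 136427) = (268838 - 425640)*(-380295 + 136427) = -156802*(-243868) = 38238990136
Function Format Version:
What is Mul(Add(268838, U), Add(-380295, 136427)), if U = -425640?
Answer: 38238990136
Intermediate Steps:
Mul(Add(268838, U), Add(-380295, 136427)) = Mul(Add(268838, -425640), Add(-380295, 136427)) = Mul(-156802, -243868) = 38238990136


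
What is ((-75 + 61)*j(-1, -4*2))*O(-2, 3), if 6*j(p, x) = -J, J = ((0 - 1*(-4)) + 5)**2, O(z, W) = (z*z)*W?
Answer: 2268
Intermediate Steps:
O(z, W) = W*z**2 (O(z, W) = z**2*W = W*z**2)
J = 81 (J = ((0 + 4) + 5)**2 = (4 + 5)**2 = 9**2 = 81)
j(p, x) = -27/2 (j(p, x) = (-1*81)/6 = (1/6)*(-81) = -27/2)
((-75 + 61)*j(-1, -4*2))*O(-2, 3) = ((-75 + 61)*(-27/2))*(3*(-2)**2) = (-14*(-27/2))*(3*4) = 189*12 = 2268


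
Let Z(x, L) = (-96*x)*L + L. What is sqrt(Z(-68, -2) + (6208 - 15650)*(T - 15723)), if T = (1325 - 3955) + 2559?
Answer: 3*sqrt(16568210) ≈ 12211.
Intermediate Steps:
T = -71 (T = -2630 + 2559 = -71)
Z(x, L) = L - 96*L*x (Z(x, L) = -96*L*x + L = L - 96*L*x)
sqrt(Z(-68, -2) + (6208 - 15650)*(T - 15723)) = sqrt(-2*(1 - 96*(-68)) + (6208 - 15650)*(-71 - 15723)) = sqrt(-2*(1 + 6528) - 9442*(-15794)) = sqrt(-2*6529 + 149126948) = sqrt(-13058 + 149126948) = sqrt(149113890) = 3*sqrt(16568210)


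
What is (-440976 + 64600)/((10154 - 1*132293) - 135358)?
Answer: 376376/257497 ≈ 1.4617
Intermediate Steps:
(-440976 + 64600)/((10154 - 1*132293) - 135358) = -376376/((10154 - 132293) - 135358) = -376376/(-122139 - 135358) = -376376/(-257497) = -376376*(-1/257497) = 376376/257497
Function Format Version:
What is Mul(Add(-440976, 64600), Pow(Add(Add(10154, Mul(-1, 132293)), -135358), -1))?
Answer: Rational(376376, 257497) ≈ 1.4617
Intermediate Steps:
Mul(Add(-440976, 64600), Pow(Add(Add(10154, Mul(-1, 132293)), -135358), -1)) = Mul(-376376, Pow(Add(Add(10154, -132293), -135358), -1)) = Mul(-376376, Pow(Add(-122139, -135358), -1)) = Mul(-376376, Pow(-257497, -1)) = Mul(-376376, Rational(-1, 257497)) = Rational(376376, 257497)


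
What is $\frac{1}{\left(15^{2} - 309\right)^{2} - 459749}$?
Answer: $- \frac{1}{452693} \approx -2.209 \cdot 10^{-6}$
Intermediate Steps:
$\frac{1}{\left(15^{2} - 309\right)^{2} - 459749} = \frac{1}{\left(225 - 309\right)^{2} - 459749} = \frac{1}{\left(-84\right)^{2} - 459749} = \frac{1}{7056 - 459749} = \frac{1}{-452693} = - \frac{1}{452693}$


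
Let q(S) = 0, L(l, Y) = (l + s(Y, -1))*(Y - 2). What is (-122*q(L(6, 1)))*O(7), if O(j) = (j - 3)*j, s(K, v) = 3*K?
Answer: 0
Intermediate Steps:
O(j) = j*(-3 + j) (O(j) = (-3 + j)*j = j*(-3 + j))
L(l, Y) = (-2 + Y)*(l + 3*Y) (L(l, Y) = (l + 3*Y)*(Y - 2) = (l + 3*Y)*(-2 + Y) = (-2 + Y)*(l + 3*Y))
(-122*q(L(6, 1)))*O(7) = (-122*0)*(7*(-3 + 7)) = 0*(7*4) = 0*28 = 0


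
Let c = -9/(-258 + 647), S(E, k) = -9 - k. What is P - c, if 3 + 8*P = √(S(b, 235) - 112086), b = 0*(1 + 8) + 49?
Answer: -1095/3112 + I*√112330/8 ≈ -0.35186 + 41.895*I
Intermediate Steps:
b = 49 (b = 0*9 + 49 = 0 + 49 = 49)
c = -9/389 ≈ -0.023136
P = -3/8 + I*√112330/8 (P = -3/8 + √((-9 - 1*235) - 112086)/8 = -3/8 + √((-9 - 235) - 112086)/8 = -3/8 + √(-244 - 112086)/8 = -3/8 + √(-112330)/8 = -3/8 + (I*√112330)/8 = -3/8 + I*√112330/8 ≈ -0.375 + 41.895*I)
P - c = (-3/8 + I*√112330/8) - 1*(-9/389) = (-3/8 + I*√112330/8) + 9/389 = -1095/3112 + I*√112330/8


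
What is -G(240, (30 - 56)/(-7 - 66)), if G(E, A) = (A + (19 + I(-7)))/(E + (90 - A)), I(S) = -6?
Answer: -975/24064 ≈ -0.040517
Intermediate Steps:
G(E, A) = (13 + A)/(90 + E - A) (G(E, A) = (A + (19 - 6))/(E + (90 - A)) = (A + 13)/(90 + E - A) = (13 + A)/(90 + E - A))
-G(240, (30 - 56)/(-7 - 66)) = -(13 + (30 - 56)/(-7 - 66))/(90 + 240 - (30 - 56)/(-7 - 66)) = -(13 - 26/(-73))/(90 + 240 - (-26)/(-73)) = -(13 - 26*(-1/73))/(90 + 240 - (-26)*(-1)/73) = -(13 + 26/73)/(90 + 240 - 1*26/73) = -975/((90 + 240 - 26/73)*73) = -975/(24064/73*73) = -73*975/(24064*73) = -1*975/24064 = -975/24064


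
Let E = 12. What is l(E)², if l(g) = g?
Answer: 144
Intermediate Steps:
l(E)² = 12² = 144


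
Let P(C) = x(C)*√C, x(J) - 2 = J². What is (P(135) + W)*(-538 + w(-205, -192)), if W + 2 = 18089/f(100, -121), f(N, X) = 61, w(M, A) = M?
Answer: -13349481/61 - 40627983*√15 ≈ -1.5757e+8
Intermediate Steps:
x(J) = 2 + J²
W = 17967/61 (W = -2 + 18089/61 = 17967/61 ≈ 294.54)
P(C) = √C*(2 + C²) (P(C) = (2 + C²)*√C = √C*(2 + C²))
(P(135) + W)*(-538 + w(-205, -192)) = (√135*(2 + 135²) + 17967/61)*(-538 - 205) = ((3*√15)*(2 + 18225) + 17967/61)*(-743) = ((3*√15)*18227 + 17967/61)*(-743) = (54681*√15 + 17967/61)*(-743) = (17967/61 + 54681*√15)*(-743) = -13349481/61 - 40627983*√15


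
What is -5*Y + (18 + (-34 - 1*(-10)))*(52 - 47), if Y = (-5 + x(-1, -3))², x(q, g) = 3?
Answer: -50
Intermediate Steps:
Y = 4 (Y = (-5 + 3)² = (-2)² = 4)
-5*Y + (18 + (-34 - 1*(-10)))*(52 - 47) = -5*4 + (18 + (-34 - 1*(-10)))*(52 - 47) = -20 + (18 + (-34 + 10))*5 = -20 + (18 - 24)*5 = -20 - 6*5 = -20 - 30 = -50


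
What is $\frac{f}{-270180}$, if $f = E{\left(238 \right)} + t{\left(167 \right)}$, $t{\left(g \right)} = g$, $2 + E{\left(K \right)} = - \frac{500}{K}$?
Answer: $- \frac{3877}{6430284} \approx -0.00060293$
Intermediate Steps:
$E{\left(K \right)} = -2 - \frac{500}{K}$
$f = \frac{19385}{119}$ ($f = \left(-2 - \frac{500}{238}\right) + 167 = \left(-2 - \frac{250}{119}\right) + 167 = - \frac{488}{119} + 167 = \frac{19385}{119} \approx 162.9$)
$\frac{f}{-270180} = \frac{19385}{119 \left(-270180\right)} = \frac{19385}{119} \left(- \frac{1}{270180}\right) = - \frac{3877}{6430284}$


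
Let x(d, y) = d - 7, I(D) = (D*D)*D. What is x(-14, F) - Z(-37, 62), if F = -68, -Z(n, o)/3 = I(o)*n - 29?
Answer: -26454516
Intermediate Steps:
I(D) = D³ (I(D) = D²*D = D³)
Z(n, o) = 87 - 3*n*o³ (Z(n, o) = -3*(o³*n - 29) = -3*(n*o³ - 29) = -3*(-29 + n*o³) = 87 - 3*n*o³)
x(d, y) = -7 + d
x(-14, F) - Z(-37, 62) = (-7 - 14) - (87 - 3*(-37)*62³) = -21 - (87 - 3*(-37)*238328) = -21 - (87 + 26454408) = -21 - 1*26454495 = -21 - 26454495 = -26454516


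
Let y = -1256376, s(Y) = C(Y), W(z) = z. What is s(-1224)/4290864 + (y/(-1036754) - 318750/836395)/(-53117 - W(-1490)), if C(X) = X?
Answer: -80397976318633521/266794142349171838142 ≈ -0.00030135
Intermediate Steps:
s(Y) = Y
s(-1224)/4290864 + (y/(-1036754) - 318750/836395)/(-53117 - W(-1490)) = -1224/4290864 + (-1256376/(-1036754) - 318750/836395)/(-53117 - 1*(-1490)) = -1224*1/4290864 + (-1256376*(-1/1036754) - 318750*1/836395)/(-53117 + 1490) = -51/178786 + (628188/518377 - 63750/167279)/(-51627) = -51/178786 + (72036126702/86713586183)*(-1/51627) = -51/178786 - 24012042234/1492254104623247 = -80397976318633521/266794142349171838142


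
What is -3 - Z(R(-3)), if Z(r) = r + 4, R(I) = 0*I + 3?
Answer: -10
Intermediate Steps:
R(I) = 3 (R(I) = 0 + 3 = 3)
Z(r) = 4 + r
-3 - Z(R(-3)) = -3 - (4 + 3) = -3 - 1*7 = -3 - 7 = -10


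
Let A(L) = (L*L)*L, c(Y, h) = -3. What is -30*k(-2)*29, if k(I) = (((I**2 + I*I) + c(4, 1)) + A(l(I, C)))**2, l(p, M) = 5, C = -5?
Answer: -14703000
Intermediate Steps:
A(L) = L**3 (A(L) = L**2*L = L**3)
k(I) = (122 + 2*I**2)**2 (k(I) = (((I**2 + I*I) - 3) + 5**3)**2 = (((I**2 + I**2) - 3) + 125)**2 = ((2*I**2 - 3) + 125)**2 = ((-3 + 2*I**2) + 125)**2 = (122 + 2*I**2)**2)
-30*k(-2)*29 = -120*(61 + (-2)**2)**2*29 = -120*(61 + 4)**2*29 = -120*65**2*29 = -120*4225*29 = -30*16900*29 = -507000*29 = -14703000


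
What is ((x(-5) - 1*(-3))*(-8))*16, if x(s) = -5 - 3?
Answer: 640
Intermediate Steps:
x(s) = -8
((x(-5) - 1*(-3))*(-8))*16 = ((-8 - 1*(-3))*(-8))*16 = ((-8 + 3)*(-8))*16 = -5*(-8)*16 = 40*16 = 640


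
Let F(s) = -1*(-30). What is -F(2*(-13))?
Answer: -30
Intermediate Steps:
F(s) = 30
-F(2*(-13)) = -1*30 = -30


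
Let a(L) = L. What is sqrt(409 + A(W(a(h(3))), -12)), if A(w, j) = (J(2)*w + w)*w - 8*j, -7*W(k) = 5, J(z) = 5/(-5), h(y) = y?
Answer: sqrt(505) ≈ 22.472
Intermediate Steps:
J(z) = -1 (J(z) = 5*(-1/5) = -1)
W(k) = -5/7 (W(k) = -1/7*5 = -5/7)
A(w, j) = -8*j (A(w, j) = (-w + w)*w - 8*j = 0*w - 8*j = 0 - 8*j = -8*j)
sqrt(409 + A(W(a(h(3))), -12)) = sqrt(409 - 8*(-12)) = sqrt(409 + 96) = sqrt(505)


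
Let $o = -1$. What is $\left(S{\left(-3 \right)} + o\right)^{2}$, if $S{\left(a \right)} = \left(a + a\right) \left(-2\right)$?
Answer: $121$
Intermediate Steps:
$S{\left(a \right)} = - 4 a$ ($S{\left(a \right)} = 2 a \left(-2\right) = - 4 a$)
$\left(S{\left(-3 \right)} + o\right)^{2} = \left(\left(-4\right) \left(-3\right) - 1\right)^{2} = \left(12 - 1\right)^{2} = 11^{2} = 121$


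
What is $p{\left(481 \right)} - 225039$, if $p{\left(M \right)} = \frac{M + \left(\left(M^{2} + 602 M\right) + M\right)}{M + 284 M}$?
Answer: $- \frac{12827006}{57} \approx -2.2504 \cdot 10^{5}$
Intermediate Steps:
$p{\left(M \right)} = \frac{M^{2} + 604 M}{285 M}$ ($p{\left(M \right)} = \frac{M + \left(M^{2} + 603 M\right)}{285 M} = \left(M^{2} + 604 M\right) \frac{1}{285 M} = \frac{M^{2} + 604 M}{285 M}$)
$p{\left(481 \right)} - 225039 = \left(\frac{604}{285} + \frac{1}{285} \cdot 481\right) - 225039 = \left(\frac{604}{285} + \frac{481}{285}\right) - 225039 = \frac{217}{57} - 225039 = - \frac{12827006}{57}$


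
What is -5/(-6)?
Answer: ⅚ ≈ 0.83333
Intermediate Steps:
-5/(-6) = -5*(-⅙) = ⅚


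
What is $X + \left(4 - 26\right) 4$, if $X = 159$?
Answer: $71$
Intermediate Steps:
$X + \left(4 - 26\right) 4 = 159 + \left(4 - 26\right) 4 = 159 - 88 = 71$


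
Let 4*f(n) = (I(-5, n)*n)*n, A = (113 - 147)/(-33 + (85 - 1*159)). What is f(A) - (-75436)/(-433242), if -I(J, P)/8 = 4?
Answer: -2435144390/2480093829 ≈ -0.98188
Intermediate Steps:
I(J, P) = -32 (I(J, P) = -8*4 = -32)
A = 34/107 (A = -34/(-33 + (85 - 159)) = -34/(-33 - 74) = -34/(-107) = -34*(-1/107) = 34/107 ≈ 0.31776)
f(n) = -8*n² (f(n) = ((-32*n)*n)/4 = (-32*n²)/4 = -8*n²)
f(A) - (-75436)/(-433242) = -8*(34/107)² - (-75436)/(-433242) = -8*1156/11449 - (-75436)*(-1)/433242 = -9248/11449 - 1*37718/216621 = -9248/11449 - 37718/216621 = -2435144390/2480093829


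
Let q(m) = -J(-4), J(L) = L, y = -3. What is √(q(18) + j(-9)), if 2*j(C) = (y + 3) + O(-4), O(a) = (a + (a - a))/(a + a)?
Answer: √17/2 ≈ 2.0616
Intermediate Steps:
q(m) = 4 (q(m) = -1*(-4) = 4)
O(a) = ½ (O(a) = (a + 0)/((2*a)) = a*(1/(2*a)) = ½)
j(C) = ¼ (j(C) = ((-3 + 3) + ½)/2 = (0 + ½)/2 = (½)*(½) = ¼)
√(q(18) + j(-9)) = √(4 + ¼) = √(17/4) = √17/2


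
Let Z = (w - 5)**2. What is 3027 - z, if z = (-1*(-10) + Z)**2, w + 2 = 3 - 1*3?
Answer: -454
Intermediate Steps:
w = -2 (w = -2 + (3 - 1*3) = -2 + (3 - 3) = -2 + 0 = -2)
Z = 49 (Z = (-2 - 5)**2 = (-7)**2 = 49)
z = 3481 (z = (-1*(-10) + 49)**2 = (10 + 49)**2 = 59**2 = 3481)
3027 - z = 3027 - 1*3481 = 3027 - 3481 = -454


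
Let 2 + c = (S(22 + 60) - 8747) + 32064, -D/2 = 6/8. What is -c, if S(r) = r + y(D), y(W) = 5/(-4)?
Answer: -93583/4 ≈ -23396.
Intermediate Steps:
D = -3/2 (D = -12/8 = -2*¾ = -3/2 ≈ -1.5000)
y(W) = -5/4 (y(W) = 5*(-¼) = -5/4)
S(r) = -5/4 + r (S(r) = r - 5/4 = -5/4 + r)
c = 93583/4 (c = -2 + (((-5/4 + (22 + 60)) - 8747) + 32064) = -2 + (((-5/4 + 82) - 8747) + 32064) = -2 + ((323/4 - 8747) + 32064) = -2 + (-34665/4 + 32064) = -2 + 93591/4 = 93583/4 ≈ 23396.)
-c = -1*93583/4 = -93583/4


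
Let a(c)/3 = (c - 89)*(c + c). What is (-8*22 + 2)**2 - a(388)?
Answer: -665796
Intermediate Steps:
a(c) = 6*c*(-89 + c) (a(c) = 3*((c - 89)*(c + c)) = 3*((-89 + c)*(2*c)) = 3*(2*c*(-89 + c)) = 6*c*(-89 + c))
(-8*22 + 2)**2 - a(388) = (-8*22 + 2)**2 - 6*388*(-89 + 388) = (-176 + 2)**2 - 6*388*299 = (-174)**2 - 1*696072 = 30276 - 696072 = -665796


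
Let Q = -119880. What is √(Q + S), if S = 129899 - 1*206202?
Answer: I*√196183 ≈ 442.93*I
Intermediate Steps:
S = -76303 (S = 129899 - 206202 = -76303)
√(Q + S) = √(-119880 - 76303) = √(-196183) = I*√196183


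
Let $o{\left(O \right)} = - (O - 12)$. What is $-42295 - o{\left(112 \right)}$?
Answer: $-42195$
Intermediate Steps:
$o{\left(O \right)} = 12 - O$ ($o{\left(O \right)} = - (-12 + O) = 12 - O$)
$-42295 - o{\left(112 \right)} = -42295 - \left(12 - 112\right) = -42295 - -100 = -42295 + 100 = -42195$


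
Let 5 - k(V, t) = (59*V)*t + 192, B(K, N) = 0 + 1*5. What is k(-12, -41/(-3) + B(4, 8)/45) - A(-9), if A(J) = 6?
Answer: 28685/3 ≈ 9561.7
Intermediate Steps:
B(K, N) = 5 (B(K, N) = 0 + 5 = 5)
k(V, t) = -187 - 59*V*t (k(V, t) = 5 - ((59*V)*t + 192) = 5 - (59*V*t + 192) = 5 - (192 + 59*V*t) = 5 + (-192 - 59*V*t) = -187 - 59*V*t)
k(-12, -41/(-3) + B(4, 8)/45) - A(-9) = (-187 - 59*(-12)*(-41/(-3) + 5/45)) - 1*6 = (-187 - 59*(-12)*(-41*(-⅓) + 5*(1/45))) - 6 = (-187 - 59*(-12)*(41/3 + ⅑)) - 6 = (-187 - 59*(-12)*124/9) - 6 = (-187 + 29264/3) - 6 = 28703/3 - 6 = 28685/3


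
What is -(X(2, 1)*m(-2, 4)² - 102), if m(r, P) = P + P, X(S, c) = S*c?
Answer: -26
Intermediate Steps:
m(r, P) = 2*P
-(X(2, 1)*m(-2, 4)² - 102) = -((2*1)*(2*4)² - 102) = -(2*8² - 102) = -(2*64 - 102) = -(128 - 102) = -1*26 = -26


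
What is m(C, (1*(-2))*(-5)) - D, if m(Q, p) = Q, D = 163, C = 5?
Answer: -158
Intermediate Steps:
m(C, (1*(-2))*(-5)) - D = 5 - 1*163 = 5 - 163 = -158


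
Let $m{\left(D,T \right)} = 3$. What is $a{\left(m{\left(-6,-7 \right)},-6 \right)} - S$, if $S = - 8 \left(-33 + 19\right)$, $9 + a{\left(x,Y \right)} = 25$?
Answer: $-96$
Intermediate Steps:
$a{\left(x,Y \right)} = 16$ ($a{\left(x,Y \right)} = -9 + 25 = 16$)
$S = 112$ ($S = \left(-8\right) \left(-14\right) = 112$)
$a{\left(m{\left(-6,-7 \right)},-6 \right)} - S = 16 - 112 = -96$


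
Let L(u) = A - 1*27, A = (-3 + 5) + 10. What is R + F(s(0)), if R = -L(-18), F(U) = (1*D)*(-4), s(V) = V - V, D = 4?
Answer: -1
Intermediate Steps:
s(V) = 0
A = 12 (A = 2 + 10 = 12)
L(u) = -15 (L(u) = 12 - 1*27 = 12 - 27 = -15)
F(U) = -16 (F(U) = (1*4)*(-4) = 4*(-4) = -16)
R = 15 (R = -1*(-15) = 15)
R + F(s(0)) = 15 - 16 = -1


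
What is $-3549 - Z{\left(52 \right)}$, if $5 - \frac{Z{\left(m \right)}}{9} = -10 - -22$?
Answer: $-3486$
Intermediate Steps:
$Z{\left(m \right)} = -63$ ($Z{\left(m \right)} = 45 - 9 \left(-10 - -22\right) = 45 - 9 \left(-10 + 22\right) = 45 - 108 = -63$)
$-3549 - Z{\left(52 \right)} = -3549 - -63 = -3549 + 63 = -3486$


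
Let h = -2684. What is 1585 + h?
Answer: -1099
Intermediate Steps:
1585 + h = 1585 - 2684 = -1099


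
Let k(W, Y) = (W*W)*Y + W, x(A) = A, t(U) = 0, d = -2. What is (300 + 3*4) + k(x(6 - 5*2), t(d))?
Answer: 308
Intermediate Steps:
k(W, Y) = W + Y*W**2 (k(W, Y) = W**2*Y + W = Y*W**2 + W = W + Y*W**2)
(300 + 3*4) + k(x(6 - 5*2), t(d)) = (300 + 3*4) + (6 - 5*2)*(1 + (6 - 5*2)*0) = (300 + 12) + (6 - 10)*(1 + (6 - 10)*0) = 312 - 4*(1 - 4*0) = 312 - 4*(1 + 0) = 312 - 4*1 = 312 - 4 = 308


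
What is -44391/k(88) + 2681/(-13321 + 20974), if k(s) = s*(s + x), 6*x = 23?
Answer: -954174805/185539332 ≈ -5.1427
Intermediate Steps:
x = 23/6 (x = (1/6)*23 = 23/6 ≈ 3.8333)
k(s) = s*(23/6 + s) (k(s) = s*(s + 23/6) = s*(23/6 + s))
-44391/k(88) + 2681/(-13321 + 20974) = -44391*3/(44*(23 + 6*88)) + 2681/(-13321 + 20974) = -44391*3/(44*(23 + 528)) + 2681/7653 = -44391/((1/6)*88*551) + 2681*(1/7653) = -44391/24244/3 + 2681/7653 = -44391*3/24244 + 2681/7653 = -133173/24244 + 2681/7653 = -954174805/185539332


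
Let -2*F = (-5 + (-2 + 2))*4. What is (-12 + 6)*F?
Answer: -60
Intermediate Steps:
F = 10 (F = -(-5 + (-2 + 2))*4/2 = -(-5 + 0)*4/2 = -(-5)*4/2 = -½*(-20) = 10)
(-12 + 6)*F = (-12 + 6)*10 = -6*10 = -60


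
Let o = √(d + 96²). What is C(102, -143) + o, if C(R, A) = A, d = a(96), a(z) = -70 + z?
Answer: -143 + √9242 ≈ -46.865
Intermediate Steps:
d = 26 (d = -70 + 96 = 26)
o = √9242 (o = √(26 + 96²) = √(26 + 9216) = √9242 ≈ 96.135)
C(102, -143) + o = -143 + √9242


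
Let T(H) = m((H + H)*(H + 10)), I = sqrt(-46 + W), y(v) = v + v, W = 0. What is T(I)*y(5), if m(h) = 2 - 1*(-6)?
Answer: 80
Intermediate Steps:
m(h) = 8 (m(h) = 2 + 6 = 8)
y(v) = 2*v
I = I*sqrt(46) (I = sqrt(-46 + 0) = sqrt(-46) = I*sqrt(46) ≈ 6.7823*I)
T(H) = 8
T(I)*y(5) = 8*(2*5) = 8*10 = 80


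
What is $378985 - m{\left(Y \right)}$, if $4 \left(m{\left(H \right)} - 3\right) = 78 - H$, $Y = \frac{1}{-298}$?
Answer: $\frac{451723299}{1192} \approx 3.7896 \cdot 10^{5}$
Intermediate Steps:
$Y = - \frac{1}{298} \approx -0.0033557$
$m{\left(H \right)} = \frac{45}{2} - \frac{H}{4}$ ($m{\left(H \right)} = 3 + \frac{78 - H}{4} = 3 - \left(- \frac{39}{2} + \frac{H}{4}\right) = \frac{45}{2} - \frac{H}{4}$)
$378985 - m{\left(Y \right)} = 378985 - \left(\frac{45}{2} - - \frac{1}{1192}\right) = 378985 - \left(\frac{45}{2} + \frac{1}{1192}\right) = 378985 - \frac{26821}{1192} = \frac{451723299}{1192}$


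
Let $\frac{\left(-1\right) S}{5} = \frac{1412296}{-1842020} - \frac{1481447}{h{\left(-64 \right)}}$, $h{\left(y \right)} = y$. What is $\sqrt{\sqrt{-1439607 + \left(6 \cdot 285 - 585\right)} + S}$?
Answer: $\frac{\sqrt{-62830487474461899 + 542886028864 i \sqrt{1438482}}}{736808} \approx 1.7627 + 340.2 i$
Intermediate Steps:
$S = - \frac{682191153999}{5894464}$ ($S = - 5 \left(\frac{1412296}{-1842020} - \frac{1481447}{-64}\right) = - 5 \left(1412296 \left(- \frac{1}{1842020}\right) - - \frac{1481447}{64}\right) = - 5 \left(- \frac{353074}{460505} + \frac{1481447}{64}\right) = \left(-5\right) \frac{682191153999}{29472320} = - \frac{682191153999}{5894464} \approx -1.1573 \cdot 10^{5}$)
$\sqrt{\sqrt{-1439607 + \left(6 \cdot 285 - 585\right)} + S} = \sqrt{\sqrt{-1439607 + \left(6 \cdot 285 - 585\right)} - \frac{682191153999}{5894464}} = \sqrt{\sqrt{-1439607 + \left(1710 - 585\right)} - \frac{682191153999}{5894464}} = \sqrt{\sqrt{-1439607 + 1125} - \frac{682191153999}{5894464}} = \sqrt{\sqrt{-1438482} - \frac{682191153999}{5894464}} = \sqrt{i \sqrt{1438482} - \frac{682191153999}{5894464}} = \sqrt{- \frac{682191153999}{5894464} + i \sqrt{1438482}}$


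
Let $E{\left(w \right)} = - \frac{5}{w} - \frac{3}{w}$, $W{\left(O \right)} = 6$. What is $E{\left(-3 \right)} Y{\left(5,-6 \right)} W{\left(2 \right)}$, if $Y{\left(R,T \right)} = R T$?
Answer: $-480$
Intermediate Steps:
$E{\left(w \right)} = - \frac{8}{w}$
$E{\left(-3 \right)} Y{\left(5,-6 \right)} W{\left(2 \right)} = - \frac{8}{-3} \cdot 5 \left(-6\right) 6 = \left(-8\right) \left(- \frac{1}{3}\right) \left(-30\right) 6 = \frac{8}{3} \left(-30\right) 6 = \left(-80\right) 6 = -480$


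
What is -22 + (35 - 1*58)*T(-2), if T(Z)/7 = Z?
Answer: 300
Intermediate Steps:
T(Z) = 7*Z
-22 + (35 - 1*58)*T(-2) = -22 + (35 - 1*58)*(7*(-2)) = -22 + (35 - 58)*(-14) = -22 - 23*(-14) = -22 + 322 = 300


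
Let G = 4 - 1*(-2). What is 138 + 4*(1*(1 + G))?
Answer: 166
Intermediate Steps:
G = 6 (G = 4 + 2 = 6)
138 + 4*(1*(1 + G)) = 138 + 4*(1*(1 + 6)) = 138 + 4*(1*7) = 138 + 4*7 = 138 + 28 = 166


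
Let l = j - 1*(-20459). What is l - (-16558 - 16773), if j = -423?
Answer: 53367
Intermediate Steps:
l = 20036 (l = -423 - 1*(-20459) = -423 + 20459 = 20036)
l - (-16558 - 16773) = 20036 - (-16558 - 16773) = 20036 - 1*(-33331) = 20036 + 33331 = 53367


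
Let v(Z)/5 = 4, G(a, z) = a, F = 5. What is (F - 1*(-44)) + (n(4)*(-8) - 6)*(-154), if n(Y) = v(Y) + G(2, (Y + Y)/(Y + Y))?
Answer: 28077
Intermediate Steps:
v(Z) = 20 (v(Z) = 5*4 = 20)
n(Y) = 22 (n(Y) = 20 + 2 = 22)
(F - 1*(-44)) + (n(4)*(-8) - 6)*(-154) = (5 - 1*(-44)) + (22*(-8) - 6)*(-154) = (5 + 44) + (-176 - 6)*(-154) = 49 - 182*(-154) = 49 + 28028 = 28077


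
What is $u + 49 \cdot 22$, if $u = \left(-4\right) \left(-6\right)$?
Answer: $1102$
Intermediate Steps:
$u = 24$
$u + 49 \cdot 22 = 24 + 49 \cdot 22 = 24 + 1078 = 1102$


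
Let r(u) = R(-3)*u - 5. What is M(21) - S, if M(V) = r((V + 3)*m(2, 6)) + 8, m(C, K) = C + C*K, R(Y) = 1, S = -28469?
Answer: 28808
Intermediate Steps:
r(u) = -5 + u (r(u) = 1*u - 5 = u - 5 = -5 + u)
M(V) = 45 + 14*V (M(V) = (-5 + (V + 3)*(2*(1 + 6))) + 8 = (-5 + (3 + V)*(2*7)) + 8 = (-5 + (3 + V)*14) + 8 = (-5 + (42 + 14*V)) + 8 = (37 + 14*V) + 8 = 45 + 14*V)
M(21) - S = (45 + 14*21) - 1*(-28469) = (45 + 294) + 28469 = 339 + 28469 = 28808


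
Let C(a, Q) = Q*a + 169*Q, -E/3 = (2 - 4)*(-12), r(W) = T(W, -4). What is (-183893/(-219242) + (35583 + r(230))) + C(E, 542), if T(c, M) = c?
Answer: 19378326547/219242 ≈ 88388.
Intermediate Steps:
r(W) = W
E = -72 (E = -3*(2 - 4)*(-12) = -(-6)*(-12) = -3*24 = -72)
C(a, Q) = 169*Q + Q*a
(-183893/(-219242) + (35583 + r(230))) + C(E, 542) = (-183893/(-219242) + (35583 + 230)) + 542*(169 - 72) = (-183893*(-1/219242) + 35813) + 542*97 = (183893/219242 + 35813) + 52574 = 7851897639/219242 + 52574 = 19378326547/219242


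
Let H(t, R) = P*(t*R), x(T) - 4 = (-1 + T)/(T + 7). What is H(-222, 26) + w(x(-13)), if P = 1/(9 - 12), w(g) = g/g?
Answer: 1925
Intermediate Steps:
x(T) = 4 + (-1 + T)/(7 + T) (x(T) = 4 + (-1 + T)/(T + 7) = 4 + (-1 + T)/(7 + T))
w(g) = 1
P = -⅓ (P = 1/(-3) = -⅓ ≈ -0.33333)
H(t, R) = -R*t/3 (H(t, R) = -t*R/3 = -R*t/3)
H(-222, 26) + w(x(-13)) = -⅓*26*(-222) + 1 = 1924 + 1 = 1925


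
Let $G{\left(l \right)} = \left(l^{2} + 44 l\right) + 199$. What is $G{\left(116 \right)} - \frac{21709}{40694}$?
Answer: $\frac{763357037}{40694} \approx 18758.0$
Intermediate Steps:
$G{\left(l \right)} = 199 + l^{2} + 44 l$
$G{\left(116 \right)} - \frac{21709}{40694} = \left(199 + 116^{2} + 44 \cdot 116\right) - \frac{21709}{40694} = \left(199 + 13456 + 5104\right) - \frac{21709}{40694} = 18759 - \frac{21709}{40694} = \frac{763357037}{40694}$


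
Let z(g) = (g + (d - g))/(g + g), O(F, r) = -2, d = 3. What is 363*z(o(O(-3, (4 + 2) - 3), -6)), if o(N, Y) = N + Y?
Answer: -1089/16 ≈ -68.063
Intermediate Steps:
z(g) = 3/(2*g) (z(g) = (g + (3 - g))/(g + g) = 3/((2*g)) = 3*(1/(2*g)) = 3/(2*g))
363*z(o(O(-3, (4 + 2) - 3), -6)) = 363*(3/(2*(-2 - 6))) = 363*((3/2)/(-8)) = 363*((3/2)*(-⅛)) = 363*(-3/16) = -1089/16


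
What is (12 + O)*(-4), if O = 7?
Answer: -76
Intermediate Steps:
(12 + O)*(-4) = (12 + 7)*(-4) = 19*(-4) = -76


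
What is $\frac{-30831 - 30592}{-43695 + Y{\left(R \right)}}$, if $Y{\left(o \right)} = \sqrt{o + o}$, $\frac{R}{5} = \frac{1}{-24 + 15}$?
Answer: $\frac{4830980373}{3436655447} + \frac{184269 i \sqrt{10}}{17183277235} \approx 1.4057 + 3.3911 \cdot 10^{-5} i$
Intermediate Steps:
$R = - \frac{5}{9}$ ($R = \frac{5}{-24 + 15} = \frac{5}{-9} = 5 \left(- \frac{1}{9}\right) = - \frac{5}{9} \approx -0.55556$)
$Y{\left(o \right)} = \sqrt{2} \sqrt{o}$ ($Y{\left(o \right)} = \sqrt{2 o} = \sqrt{2} \sqrt{o}$)
$\frac{-30831 - 30592}{-43695 + Y{\left(R \right)}} = \frac{-30831 - 30592}{-43695 + \sqrt{2} \sqrt{- \frac{5}{9}}} = - \frac{61423}{-43695 + \sqrt{2} \frac{i \sqrt{5}}{3}} = - \frac{61423}{-43695 + \frac{i \sqrt{10}}{3}}$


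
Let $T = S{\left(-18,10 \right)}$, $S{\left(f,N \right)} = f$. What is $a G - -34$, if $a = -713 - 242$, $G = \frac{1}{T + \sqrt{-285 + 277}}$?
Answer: $\frac{14239}{166} + \frac{955 i \sqrt{2}}{166} \approx 85.777 + 8.136 i$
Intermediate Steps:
$T = -18$
$G = \frac{1}{-18 + 2 i \sqrt{2}}$ ($G = \frac{1}{-18 + \sqrt{-285 + 277}} = \frac{1}{-18 + \sqrt{-8}} = \frac{1}{-18 + 2 i \sqrt{2}} \approx -0.054217 - 0.0085194 i$)
$a = -955$
$a G - -34 = - 955 \left(- \frac{9}{166} - \frac{i \sqrt{2}}{166}\right) - -34 = \left(\frac{8595}{166} + \frac{955 i \sqrt{2}}{166}\right) + \left(48 - 14\right) = \left(\frac{8595}{166} + \frac{955 i \sqrt{2}}{166}\right) + 34 = \frac{14239}{166} + \frac{955 i \sqrt{2}}{166}$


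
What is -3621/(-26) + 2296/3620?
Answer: 3291929/23530 ≈ 139.90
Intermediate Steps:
-3621/(-26) + 2296/3620 = -3621*(-1/26) + 2296*(1/3620) = 3621/26 + 574/905 = 3291929/23530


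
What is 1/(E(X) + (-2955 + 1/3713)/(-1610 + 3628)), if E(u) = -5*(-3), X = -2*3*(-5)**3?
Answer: 3746417/50710298 ≈ 0.073879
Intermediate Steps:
X = 750 (X = -6*(-125) = 750)
E(u) = 15
1/(E(X) + (-2955 + 1/3713)/(-1610 + 3628)) = 1/(15 + (-2955 + 1/3713)/(-1610 + 3628)) = 1/(15 + (-2955 + 1/3713)/2018) = 1/(15 - 10971914/3713*1/2018) = 1/(15 - 5485957/3746417) = 1/(50710298/3746417) = 3746417/50710298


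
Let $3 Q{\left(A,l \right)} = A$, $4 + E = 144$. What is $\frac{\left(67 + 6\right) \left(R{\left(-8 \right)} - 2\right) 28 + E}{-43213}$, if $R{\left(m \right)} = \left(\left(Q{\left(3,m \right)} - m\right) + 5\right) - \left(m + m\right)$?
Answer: $- \frac{57372}{43213} \approx -1.3277$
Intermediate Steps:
$E = 140$ ($E = -4 + 144 = 140$)
$Q{\left(A,l \right)} = \frac{A}{3}$
$R{\left(m \right)} = 6 - 3 m$ ($R{\left(m \right)} = \left(\left(\frac{1}{3} \cdot 3 - m\right) + 5\right) - \left(m + m\right) = \left(\left(1 - m\right) + 5\right) - 2 m = \left(6 - m\right) - 2 m = 6 - 3 m$)
$\frac{\left(67 + 6\right) \left(R{\left(-8 \right)} - 2\right) 28 + E}{-43213} = \frac{\left(67 + 6\right) \left(\left(6 - -24\right) - 2\right) 28 + 140}{-43213} = \left(73 \left(\left(6 + 24\right) - 2\right) 28 + 140\right) \left(- \frac{1}{43213}\right) = \left(73 \left(30 - 2\right) 28 + 140\right) \left(- \frac{1}{43213}\right) = \left(73 \cdot 28 \cdot 28 + 140\right) \left(- \frac{1}{43213}\right) = \left(2044 \cdot 28 + 140\right) \left(- \frac{1}{43213}\right) = \left(57232 + 140\right) \left(- \frac{1}{43213}\right) = 57372 \left(- \frac{1}{43213}\right) = - \frac{57372}{43213}$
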